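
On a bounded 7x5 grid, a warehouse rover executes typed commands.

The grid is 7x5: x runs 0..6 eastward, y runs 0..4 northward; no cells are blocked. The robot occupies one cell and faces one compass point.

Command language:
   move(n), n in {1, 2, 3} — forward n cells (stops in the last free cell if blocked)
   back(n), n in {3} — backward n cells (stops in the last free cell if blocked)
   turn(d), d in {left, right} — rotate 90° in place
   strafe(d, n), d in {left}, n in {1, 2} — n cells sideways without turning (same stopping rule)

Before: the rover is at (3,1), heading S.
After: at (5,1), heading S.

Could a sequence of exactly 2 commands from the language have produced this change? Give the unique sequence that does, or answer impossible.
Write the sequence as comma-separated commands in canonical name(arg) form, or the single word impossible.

key: still facing S at the end — nothing in the sequence rotates
initial: at (3,1), heading S
t=1 strafe(left, 1) ⇒ at (4,1), heading S
t=2 strafe(left, 1) ⇒ at (5,1), heading S
uniquely the one of 64 2-step routes that fits.

strafe(left, 1), strafe(left, 1)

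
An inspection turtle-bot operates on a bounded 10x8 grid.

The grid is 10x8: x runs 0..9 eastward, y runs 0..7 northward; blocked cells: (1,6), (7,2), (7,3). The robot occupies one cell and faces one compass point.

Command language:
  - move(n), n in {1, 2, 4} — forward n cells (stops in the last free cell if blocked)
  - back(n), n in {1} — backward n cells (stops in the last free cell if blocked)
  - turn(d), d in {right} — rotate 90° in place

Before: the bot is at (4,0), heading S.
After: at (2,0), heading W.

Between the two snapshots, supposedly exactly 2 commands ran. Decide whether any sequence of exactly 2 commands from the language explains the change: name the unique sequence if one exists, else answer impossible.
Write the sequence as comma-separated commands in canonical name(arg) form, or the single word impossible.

turn(right), move(2)

key: order matters: swapping turn(right) and move(2) lands elsewhere
initial: at (4,0), heading S
t=1 turn(right) ⇒ at (4,0), heading W
t=2 move(2) ⇒ at (2,0), heading W
uniquely the one of 25 2-step routes that fits.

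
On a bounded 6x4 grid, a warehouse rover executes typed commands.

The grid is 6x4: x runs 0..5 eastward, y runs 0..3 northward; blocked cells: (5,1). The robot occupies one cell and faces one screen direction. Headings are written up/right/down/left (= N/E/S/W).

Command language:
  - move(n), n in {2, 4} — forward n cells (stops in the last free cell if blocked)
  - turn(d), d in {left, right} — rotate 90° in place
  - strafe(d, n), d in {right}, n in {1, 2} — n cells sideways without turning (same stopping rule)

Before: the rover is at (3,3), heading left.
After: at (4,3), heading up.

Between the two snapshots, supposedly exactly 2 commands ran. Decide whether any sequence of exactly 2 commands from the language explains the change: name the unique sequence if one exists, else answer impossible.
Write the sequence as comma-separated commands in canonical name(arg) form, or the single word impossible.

key: running strafe(right, 1) before turn(right) would end elsewhere — order is forced
from: at (3,3), heading left
1. turn(right) → at (3,3), heading up
2. strafe(right, 1) → at (4,3), heading up
all 36 alternatives checked — unique.

turn(right), strafe(right, 1)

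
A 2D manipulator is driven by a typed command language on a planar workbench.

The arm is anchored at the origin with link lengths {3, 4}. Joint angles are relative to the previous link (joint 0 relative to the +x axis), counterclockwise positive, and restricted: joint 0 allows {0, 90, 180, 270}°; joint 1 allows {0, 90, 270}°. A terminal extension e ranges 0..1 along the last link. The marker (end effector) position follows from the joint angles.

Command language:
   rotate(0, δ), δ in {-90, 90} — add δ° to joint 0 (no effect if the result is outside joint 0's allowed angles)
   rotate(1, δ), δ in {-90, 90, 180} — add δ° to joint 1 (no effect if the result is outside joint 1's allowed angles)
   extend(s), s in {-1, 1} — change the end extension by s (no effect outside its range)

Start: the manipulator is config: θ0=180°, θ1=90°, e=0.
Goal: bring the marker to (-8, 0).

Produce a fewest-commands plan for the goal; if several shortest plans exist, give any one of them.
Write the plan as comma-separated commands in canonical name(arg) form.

start: config: θ0=180°, θ1=90°, e=0
[1] after rotate(1, -90): config: θ0=180°, θ1=0°, e=0
[2] after extend(1): config: θ0=180°, θ1=0°, e=1
minimal: 2 command(s), checked below 2.

rotate(1, -90), extend(1)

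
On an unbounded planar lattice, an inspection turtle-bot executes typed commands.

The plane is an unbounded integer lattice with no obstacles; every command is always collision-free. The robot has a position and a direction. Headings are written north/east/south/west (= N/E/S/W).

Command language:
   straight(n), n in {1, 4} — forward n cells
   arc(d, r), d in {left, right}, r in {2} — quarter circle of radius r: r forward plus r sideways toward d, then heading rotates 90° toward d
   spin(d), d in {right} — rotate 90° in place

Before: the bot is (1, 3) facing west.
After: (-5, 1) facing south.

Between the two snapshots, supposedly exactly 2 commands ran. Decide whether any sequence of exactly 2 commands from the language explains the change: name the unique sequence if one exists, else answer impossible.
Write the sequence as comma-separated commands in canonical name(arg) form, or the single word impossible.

key: position moved to (-5,1) AND the heading swung to S — translation plus rotation needed
begin: (1, 3) facing west
[1] after straight(4): (-3, 3) facing west
[2] after arc(left, 2): (-5, 1) facing south
uniquely the one of 25 2-step routes that fits.

straight(4), arc(left, 2)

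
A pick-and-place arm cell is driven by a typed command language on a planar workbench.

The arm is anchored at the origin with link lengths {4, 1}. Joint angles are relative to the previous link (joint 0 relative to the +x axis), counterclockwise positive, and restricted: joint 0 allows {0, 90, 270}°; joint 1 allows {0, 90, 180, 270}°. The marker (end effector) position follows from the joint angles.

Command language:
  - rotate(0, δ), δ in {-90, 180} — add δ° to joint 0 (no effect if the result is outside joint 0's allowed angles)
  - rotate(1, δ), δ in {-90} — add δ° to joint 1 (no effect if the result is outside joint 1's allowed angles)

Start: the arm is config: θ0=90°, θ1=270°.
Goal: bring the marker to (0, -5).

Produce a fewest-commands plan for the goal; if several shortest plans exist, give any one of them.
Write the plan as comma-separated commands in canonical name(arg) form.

start: config: θ0=90°, θ1=270°
t=1 rotate(0, 180) ⇒ config: θ0=270°, θ1=270°
t=2 rotate(1, -90) ⇒ config: θ0=270°, θ1=180°
t=3 rotate(1, -90) ⇒ config: θ0=270°, θ1=90°
t=4 rotate(1, -90) ⇒ config: θ0=270°, θ1=0°
minimal: 4 command(s), checked below 4.

rotate(0, 180), rotate(1, -90), rotate(1, -90), rotate(1, -90)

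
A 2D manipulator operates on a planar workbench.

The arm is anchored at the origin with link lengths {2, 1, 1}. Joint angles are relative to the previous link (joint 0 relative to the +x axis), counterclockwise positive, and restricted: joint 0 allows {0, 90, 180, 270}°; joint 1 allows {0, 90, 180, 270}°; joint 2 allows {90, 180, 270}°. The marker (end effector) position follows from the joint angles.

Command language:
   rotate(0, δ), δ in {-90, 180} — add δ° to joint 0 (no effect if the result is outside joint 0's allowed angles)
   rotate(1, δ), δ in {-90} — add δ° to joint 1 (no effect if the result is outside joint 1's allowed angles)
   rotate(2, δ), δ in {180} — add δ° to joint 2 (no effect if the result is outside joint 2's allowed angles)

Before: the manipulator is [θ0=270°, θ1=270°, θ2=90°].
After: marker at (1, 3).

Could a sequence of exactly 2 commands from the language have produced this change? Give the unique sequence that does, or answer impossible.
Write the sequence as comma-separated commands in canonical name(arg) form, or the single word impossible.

from: [θ0=270°, θ1=270°, θ2=90°]
t=1 rotate(0, -90) ⇒ [θ0=180°, θ1=270°, θ2=90°]
t=2 rotate(0, -90) ⇒ [θ0=90°, θ1=270°, θ2=90°]
no rival 2-sequence matches.

rotate(0, -90), rotate(0, -90)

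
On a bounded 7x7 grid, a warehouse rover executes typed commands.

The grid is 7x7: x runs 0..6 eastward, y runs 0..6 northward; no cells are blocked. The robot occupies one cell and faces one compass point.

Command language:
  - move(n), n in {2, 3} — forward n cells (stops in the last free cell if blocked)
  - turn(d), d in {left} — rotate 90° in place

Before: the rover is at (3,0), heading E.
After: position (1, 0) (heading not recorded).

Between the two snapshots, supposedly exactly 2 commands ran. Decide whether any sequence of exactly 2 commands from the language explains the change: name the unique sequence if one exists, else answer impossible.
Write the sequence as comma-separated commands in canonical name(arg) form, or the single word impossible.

impossible

all 9 sequences checked — none match.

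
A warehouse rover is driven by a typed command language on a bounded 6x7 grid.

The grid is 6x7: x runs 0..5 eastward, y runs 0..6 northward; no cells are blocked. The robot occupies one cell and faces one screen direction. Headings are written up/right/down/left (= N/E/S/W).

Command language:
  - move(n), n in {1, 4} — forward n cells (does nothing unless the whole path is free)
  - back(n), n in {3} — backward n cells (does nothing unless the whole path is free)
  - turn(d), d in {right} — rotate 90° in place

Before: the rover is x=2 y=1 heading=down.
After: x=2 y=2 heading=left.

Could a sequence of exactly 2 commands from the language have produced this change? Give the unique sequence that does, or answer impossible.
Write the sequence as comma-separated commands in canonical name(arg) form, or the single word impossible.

all 16 sequences checked — none match.

impossible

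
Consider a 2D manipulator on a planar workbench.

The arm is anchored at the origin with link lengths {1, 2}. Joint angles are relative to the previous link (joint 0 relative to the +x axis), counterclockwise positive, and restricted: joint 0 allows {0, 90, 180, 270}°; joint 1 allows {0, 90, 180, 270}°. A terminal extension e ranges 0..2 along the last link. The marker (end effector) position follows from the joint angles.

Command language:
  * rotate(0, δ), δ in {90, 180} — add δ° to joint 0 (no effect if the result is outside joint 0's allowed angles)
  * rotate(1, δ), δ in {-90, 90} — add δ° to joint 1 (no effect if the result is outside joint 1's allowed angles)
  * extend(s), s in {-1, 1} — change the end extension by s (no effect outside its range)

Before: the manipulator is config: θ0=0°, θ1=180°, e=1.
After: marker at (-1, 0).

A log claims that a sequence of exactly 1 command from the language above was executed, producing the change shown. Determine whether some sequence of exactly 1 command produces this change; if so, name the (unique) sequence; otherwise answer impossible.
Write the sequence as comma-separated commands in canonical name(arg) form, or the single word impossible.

extend(-1)

begin: config: θ0=0°, θ1=180°, e=1
t=1 extend(-1) ⇒ config: θ0=0°, θ1=180°, e=0
no other 1-command option fits: unique.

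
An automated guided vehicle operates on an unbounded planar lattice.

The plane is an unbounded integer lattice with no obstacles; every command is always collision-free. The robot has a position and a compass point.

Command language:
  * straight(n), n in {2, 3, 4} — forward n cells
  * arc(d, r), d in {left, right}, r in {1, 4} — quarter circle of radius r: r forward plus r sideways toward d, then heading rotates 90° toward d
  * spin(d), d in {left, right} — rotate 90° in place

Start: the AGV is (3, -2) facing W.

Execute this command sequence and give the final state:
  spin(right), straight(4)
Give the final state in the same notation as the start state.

from: (3, -2) facing W
step 1 (spin(right)): (3, -2) facing N
step 2 (straight(4)): (3, 2) facing N

(3, 2) facing N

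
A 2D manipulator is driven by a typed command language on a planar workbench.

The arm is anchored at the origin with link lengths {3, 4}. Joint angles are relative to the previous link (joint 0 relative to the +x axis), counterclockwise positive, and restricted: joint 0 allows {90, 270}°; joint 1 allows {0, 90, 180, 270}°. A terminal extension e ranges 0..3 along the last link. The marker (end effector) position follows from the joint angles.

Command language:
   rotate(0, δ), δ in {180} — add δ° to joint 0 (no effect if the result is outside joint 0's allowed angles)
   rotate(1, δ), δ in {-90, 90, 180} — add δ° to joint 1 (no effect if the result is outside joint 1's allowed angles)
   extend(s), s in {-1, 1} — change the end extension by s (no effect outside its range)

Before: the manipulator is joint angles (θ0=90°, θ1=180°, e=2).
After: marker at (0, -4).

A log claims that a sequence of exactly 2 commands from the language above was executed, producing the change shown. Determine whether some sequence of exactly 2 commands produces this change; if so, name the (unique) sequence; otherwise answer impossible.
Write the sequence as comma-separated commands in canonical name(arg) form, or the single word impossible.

extend(1), extend(1)

begin: joint angles (θ0=90°, θ1=180°, e=2)
1. extend(1) → joint angles (θ0=90°, θ1=180°, e=3)
2. extend(1) → joint angles (θ0=90°, θ1=180°, e=3)
all 36 alternatives checked — unique.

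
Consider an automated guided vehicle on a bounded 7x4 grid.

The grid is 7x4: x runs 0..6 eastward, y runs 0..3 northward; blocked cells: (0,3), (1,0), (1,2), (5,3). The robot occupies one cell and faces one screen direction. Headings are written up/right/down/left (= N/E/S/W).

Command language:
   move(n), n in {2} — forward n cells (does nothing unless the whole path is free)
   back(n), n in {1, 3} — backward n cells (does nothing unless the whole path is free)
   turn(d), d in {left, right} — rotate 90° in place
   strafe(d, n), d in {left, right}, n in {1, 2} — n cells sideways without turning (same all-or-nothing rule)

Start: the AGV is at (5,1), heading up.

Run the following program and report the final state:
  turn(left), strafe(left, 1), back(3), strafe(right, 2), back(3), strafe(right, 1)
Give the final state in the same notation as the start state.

begin: at (5,1), heading up
step 1 (turn(left)): at (5,1), heading left
step 2 (strafe(left, 1)): at (5,0), heading left
step 3 (back(3)): at (5,0), heading left
step 4 (strafe(right, 2)): at (5,2), heading left
step 5 (back(3)): at (5,2), heading left
step 6 (strafe(right, 1)): at (5,2), heading left

at (5,2), heading left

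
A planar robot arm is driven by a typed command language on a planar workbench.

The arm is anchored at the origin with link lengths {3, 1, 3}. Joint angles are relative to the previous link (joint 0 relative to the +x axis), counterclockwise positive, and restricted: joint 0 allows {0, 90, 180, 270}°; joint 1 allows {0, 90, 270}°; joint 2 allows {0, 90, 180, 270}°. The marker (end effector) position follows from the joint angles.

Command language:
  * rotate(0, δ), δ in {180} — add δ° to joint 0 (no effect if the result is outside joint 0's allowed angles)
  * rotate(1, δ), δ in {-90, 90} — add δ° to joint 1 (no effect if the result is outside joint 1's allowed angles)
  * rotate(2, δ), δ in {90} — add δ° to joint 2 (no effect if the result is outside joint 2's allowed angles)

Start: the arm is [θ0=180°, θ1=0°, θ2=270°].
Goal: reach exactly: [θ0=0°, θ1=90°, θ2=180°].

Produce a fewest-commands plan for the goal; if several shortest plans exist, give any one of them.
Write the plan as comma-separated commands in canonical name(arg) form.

initial: [θ0=180°, θ1=0°, θ2=270°]
1. rotate(0, 180) → [θ0=0°, θ1=0°, θ2=270°]
2. rotate(2, 90) → [θ0=0°, θ1=0°, θ2=0°]
3. rotate(2, 90) → [θ0=0°, θ1=0°, θ2=90°]
4. rotate(2, 90) → [θ0=0°, θ1=0°, θ2=180°]
5. rotate(1, 90) → [θ0=0°, θ1=90°, θ2=180°]
shorter routes all fall short; 5 is best.

rotate(0, 180), rotate(2, 90), rotate(2, 90), rotate(2, 90), rotate(1, 90)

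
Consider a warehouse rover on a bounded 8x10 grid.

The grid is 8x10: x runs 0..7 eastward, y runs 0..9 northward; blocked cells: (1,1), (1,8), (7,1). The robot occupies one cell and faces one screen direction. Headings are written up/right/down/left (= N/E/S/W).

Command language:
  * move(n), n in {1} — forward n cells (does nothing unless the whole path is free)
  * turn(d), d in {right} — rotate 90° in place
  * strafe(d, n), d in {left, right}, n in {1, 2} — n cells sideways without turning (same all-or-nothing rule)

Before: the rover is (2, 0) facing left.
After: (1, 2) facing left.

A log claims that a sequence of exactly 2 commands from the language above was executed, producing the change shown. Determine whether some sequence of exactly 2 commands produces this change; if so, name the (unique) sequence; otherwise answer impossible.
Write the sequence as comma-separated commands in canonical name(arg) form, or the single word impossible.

key: order matters: swapping strafe(right, 2) and move(1) lands elsewhere
initial: (2, 0) facing left
[1] after strafe(right, 2): (2, 2) facing left
[2] after move(1): (1, 2) facing left
no other 2-command option fits: unique.

strafe(right, 2), move(1)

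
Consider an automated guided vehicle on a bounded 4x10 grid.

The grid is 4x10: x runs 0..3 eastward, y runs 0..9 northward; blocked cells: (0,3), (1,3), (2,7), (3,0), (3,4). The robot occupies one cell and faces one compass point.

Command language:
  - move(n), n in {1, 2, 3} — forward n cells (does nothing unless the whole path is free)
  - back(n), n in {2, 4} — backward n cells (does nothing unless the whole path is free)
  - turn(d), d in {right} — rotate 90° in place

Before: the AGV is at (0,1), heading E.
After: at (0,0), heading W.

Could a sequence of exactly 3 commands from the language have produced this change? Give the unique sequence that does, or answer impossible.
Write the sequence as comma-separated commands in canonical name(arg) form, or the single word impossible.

key: position moved to (0,0) AND the heading swung to W — translation plus rotation needed
initial: at (0,1), heading E
[1] after turn(right): at (0,1), heading S
[2] after move(1): at (0,0), heading S
[3] after turn(right): at (0,0), heading W
no rival 3-sequence matches.

turn(right), move(1), turn(right)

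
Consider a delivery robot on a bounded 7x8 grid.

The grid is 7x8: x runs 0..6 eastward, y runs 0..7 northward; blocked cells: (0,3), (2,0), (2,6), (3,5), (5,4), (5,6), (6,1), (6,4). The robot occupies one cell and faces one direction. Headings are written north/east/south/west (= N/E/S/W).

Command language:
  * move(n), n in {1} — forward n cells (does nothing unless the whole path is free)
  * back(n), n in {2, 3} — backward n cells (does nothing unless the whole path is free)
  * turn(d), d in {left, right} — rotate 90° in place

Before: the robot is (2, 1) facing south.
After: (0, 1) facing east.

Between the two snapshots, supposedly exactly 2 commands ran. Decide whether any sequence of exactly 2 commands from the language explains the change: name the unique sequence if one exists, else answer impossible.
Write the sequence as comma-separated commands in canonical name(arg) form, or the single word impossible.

turn(left), back(2)

key: position moved to (0,1) AND the heading swung to E — translation plus rotation needed
from: (2, 1) facing south
t=1 turn(left) ⇒ (2, 1) facing east
t=2 back(2) ⇒ (0, 1) facing east
uniquely the one of 25 2-step routes that fits.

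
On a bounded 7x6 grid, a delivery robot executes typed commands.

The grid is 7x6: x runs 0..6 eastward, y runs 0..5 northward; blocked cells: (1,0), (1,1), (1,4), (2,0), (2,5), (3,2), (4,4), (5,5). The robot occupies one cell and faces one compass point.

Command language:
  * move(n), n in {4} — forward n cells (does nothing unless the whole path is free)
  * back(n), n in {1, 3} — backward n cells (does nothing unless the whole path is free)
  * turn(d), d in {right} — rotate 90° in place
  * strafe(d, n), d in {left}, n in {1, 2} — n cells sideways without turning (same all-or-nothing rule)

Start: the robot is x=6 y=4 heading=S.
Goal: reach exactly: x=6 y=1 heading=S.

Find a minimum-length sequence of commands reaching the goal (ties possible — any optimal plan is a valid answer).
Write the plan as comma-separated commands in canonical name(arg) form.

back(1), move(4)

t0: x=6 y=4 heading=S
[1] after back(1): x=6 y=5 heading=S
[2] after move(4): x=6 y=1 heading=S
no 1-step plan works, so 2 is optimal.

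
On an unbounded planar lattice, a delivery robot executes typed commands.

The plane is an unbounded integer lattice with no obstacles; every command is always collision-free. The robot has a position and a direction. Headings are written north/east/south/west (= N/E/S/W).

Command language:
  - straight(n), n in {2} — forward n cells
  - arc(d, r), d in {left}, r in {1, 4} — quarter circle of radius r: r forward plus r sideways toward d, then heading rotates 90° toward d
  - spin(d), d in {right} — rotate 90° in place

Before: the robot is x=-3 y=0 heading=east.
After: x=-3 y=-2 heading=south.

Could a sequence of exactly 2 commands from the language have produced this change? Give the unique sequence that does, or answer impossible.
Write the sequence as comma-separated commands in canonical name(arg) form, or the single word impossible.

spin(right), straight(2)

key: position moved to (-3,-2) AND the heading swung to S — translation plus rotation needed
from: x=-3 y=0 heading=east
[1] after spin(right): x=-3 y=0 heading=south
[2] after straight(2): x=-3 y=-2 heading=south
no other 2-command option fits: unique.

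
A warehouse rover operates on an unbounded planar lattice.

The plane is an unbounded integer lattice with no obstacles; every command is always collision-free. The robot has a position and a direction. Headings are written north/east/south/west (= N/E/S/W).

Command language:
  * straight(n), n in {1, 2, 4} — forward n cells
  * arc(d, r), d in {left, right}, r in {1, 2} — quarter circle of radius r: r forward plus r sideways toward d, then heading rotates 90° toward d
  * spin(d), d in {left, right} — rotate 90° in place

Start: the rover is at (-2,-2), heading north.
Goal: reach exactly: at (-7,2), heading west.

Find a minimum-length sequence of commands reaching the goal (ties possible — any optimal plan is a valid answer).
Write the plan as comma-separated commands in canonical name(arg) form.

spin(left), arc(right, 2), arc(left, 2), straight(1)

t0: at (-2,-2), heading north
t=1 spin(left) ⇒ at (-2,-2), heading west
t=2 arc(right, 2) ⇒ at (-4,0), heading north
t=3 arc(left, 2) ⇒ at (-6,2), heading west
t=4 straight(1) ⇒ at (-7,2), heading west
nothing shorter than 4 reaches the goal.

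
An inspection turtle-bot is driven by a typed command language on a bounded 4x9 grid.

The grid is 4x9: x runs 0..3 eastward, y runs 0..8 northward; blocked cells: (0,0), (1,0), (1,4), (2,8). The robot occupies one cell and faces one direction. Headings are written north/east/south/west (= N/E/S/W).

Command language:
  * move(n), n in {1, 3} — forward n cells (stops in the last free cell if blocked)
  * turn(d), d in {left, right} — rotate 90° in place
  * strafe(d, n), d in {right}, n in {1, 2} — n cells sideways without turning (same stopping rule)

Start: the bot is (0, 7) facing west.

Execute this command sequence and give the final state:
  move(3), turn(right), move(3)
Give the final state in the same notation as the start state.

(0, 8) facing north

start: (0, 7) facing west
step 1 (move(3)): (0, 7) facing west
step 2 (turn(right)): (0, 7) facing north
step 3 (move(3)): (0, 8) facing north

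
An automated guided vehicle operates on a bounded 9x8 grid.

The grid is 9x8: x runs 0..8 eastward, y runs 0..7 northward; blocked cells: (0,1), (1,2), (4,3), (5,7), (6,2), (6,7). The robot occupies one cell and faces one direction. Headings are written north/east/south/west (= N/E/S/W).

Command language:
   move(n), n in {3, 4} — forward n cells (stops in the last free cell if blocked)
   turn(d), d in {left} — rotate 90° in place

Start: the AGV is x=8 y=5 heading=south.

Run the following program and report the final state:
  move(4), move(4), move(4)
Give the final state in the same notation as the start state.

x=8 y=0 heading=south

from: x=8 y=5 heading=south
[1] after move(4): x=8 y=1 heading=south
[2] after move(4): x=8 y=0 heading=south
[3] after move(4): x=8 y=0 heading=south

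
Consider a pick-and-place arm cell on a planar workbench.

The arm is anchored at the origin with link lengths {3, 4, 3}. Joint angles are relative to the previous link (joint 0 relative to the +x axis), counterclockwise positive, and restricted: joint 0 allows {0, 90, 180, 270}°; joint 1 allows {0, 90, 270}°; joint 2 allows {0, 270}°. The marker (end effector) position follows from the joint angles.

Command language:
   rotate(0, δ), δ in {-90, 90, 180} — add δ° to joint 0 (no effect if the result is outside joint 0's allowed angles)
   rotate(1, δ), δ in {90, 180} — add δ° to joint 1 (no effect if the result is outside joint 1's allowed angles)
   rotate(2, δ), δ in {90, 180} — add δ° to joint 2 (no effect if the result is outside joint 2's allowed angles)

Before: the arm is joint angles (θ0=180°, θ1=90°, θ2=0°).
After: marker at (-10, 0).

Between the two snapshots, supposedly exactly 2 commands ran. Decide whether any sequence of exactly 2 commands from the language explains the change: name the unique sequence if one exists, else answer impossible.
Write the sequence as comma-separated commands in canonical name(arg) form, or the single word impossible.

rotate(1, 180), rotate(1, 90)

key: running rotate(1, 90) before rotate(1, 180) would end elsewhere — order is forced
t0: joint angles (θ0=180°, θ1=90°, θ2=0°)
step 1 (rotate(1, 180)): joint angles (θ0=180°, θ1=270°, θ2=0°)
step 2 (rotate(1, 90)): joint angles (θ0=180°, θ1=0°, θ2=0°)
no rival 2-sequence matches.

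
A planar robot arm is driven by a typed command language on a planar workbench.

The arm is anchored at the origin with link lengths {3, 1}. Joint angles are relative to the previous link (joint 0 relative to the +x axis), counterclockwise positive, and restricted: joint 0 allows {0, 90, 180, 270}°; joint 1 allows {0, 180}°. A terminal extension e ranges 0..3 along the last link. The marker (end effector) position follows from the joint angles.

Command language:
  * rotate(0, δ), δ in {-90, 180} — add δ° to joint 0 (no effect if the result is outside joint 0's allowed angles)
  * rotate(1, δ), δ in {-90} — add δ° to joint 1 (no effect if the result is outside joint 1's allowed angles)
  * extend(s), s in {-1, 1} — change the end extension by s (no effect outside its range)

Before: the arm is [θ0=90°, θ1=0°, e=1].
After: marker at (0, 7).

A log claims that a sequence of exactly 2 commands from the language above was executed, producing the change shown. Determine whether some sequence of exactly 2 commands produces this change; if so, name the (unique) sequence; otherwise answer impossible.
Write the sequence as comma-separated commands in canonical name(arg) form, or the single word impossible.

t0: [θ0=90°, θ1=0°, e=1]
t=1 extend(1) ⇒ [θ0=90°, θ1=0°, e=2]
t=2 extend(1) ⇒ [θ0=90°, θ1=0°, e=3]
no rival 2-sequence matches.

extend(1), extend(1)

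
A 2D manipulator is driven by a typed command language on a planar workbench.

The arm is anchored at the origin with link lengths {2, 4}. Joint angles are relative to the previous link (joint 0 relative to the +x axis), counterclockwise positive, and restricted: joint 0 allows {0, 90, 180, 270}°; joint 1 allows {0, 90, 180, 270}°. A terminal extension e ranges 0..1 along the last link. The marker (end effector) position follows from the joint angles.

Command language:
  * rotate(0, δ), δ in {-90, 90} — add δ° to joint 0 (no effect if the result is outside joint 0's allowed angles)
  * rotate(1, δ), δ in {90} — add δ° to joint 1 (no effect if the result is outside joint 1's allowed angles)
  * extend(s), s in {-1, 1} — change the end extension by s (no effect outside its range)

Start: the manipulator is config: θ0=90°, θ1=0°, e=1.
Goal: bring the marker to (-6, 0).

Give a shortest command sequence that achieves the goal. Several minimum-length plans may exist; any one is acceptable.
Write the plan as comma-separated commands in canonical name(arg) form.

from: config: θ0=90°, θ1=0°, e=1
step 1 (rotate(0, 90)): config: θ0=180°, θ1=0°, e=1
step 2 (extend(-1)): config: θ0=180°, θ1=0°, e=0
minimal: 2 command(s), checked below 2.

rotate(0, 90), extend(-1)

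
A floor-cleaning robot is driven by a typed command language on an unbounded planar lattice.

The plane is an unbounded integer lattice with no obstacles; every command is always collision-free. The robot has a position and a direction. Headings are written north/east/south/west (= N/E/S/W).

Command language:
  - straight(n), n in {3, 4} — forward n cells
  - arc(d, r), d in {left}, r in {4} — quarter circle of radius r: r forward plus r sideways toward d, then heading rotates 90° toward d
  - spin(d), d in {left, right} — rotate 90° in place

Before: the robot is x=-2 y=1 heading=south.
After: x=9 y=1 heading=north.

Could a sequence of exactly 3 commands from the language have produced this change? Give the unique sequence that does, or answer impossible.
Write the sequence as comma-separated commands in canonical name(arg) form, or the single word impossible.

arc(left, 4), straight(3), arc(left, 4)

key: cell and facing (now N) both changed — the 3 commands mix motion and turning
initial: x=-2 y=1 heading=south
step 1 (arc(left, 4)): x=2 y=-3 heading=east
step 2 (straight(3)): x=5 y=-3 heading=east
step 3 (arc(left, 4)): x=9 y=1 heading=north
uniquely the one of 125 3-step routes that fits.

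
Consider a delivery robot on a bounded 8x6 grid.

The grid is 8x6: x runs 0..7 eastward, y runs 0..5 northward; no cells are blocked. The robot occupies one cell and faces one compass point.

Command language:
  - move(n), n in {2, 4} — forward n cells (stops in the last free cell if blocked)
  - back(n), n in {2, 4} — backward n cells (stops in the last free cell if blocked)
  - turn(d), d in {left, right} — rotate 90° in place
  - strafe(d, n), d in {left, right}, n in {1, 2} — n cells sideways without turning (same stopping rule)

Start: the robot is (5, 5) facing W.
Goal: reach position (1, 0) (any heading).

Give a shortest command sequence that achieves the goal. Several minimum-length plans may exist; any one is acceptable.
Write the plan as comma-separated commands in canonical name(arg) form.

move(4), turn(right), back(2), back(4)

t0: (5, 5) facing W
[1] after move(4): (1, 5) facing W
[2] after turn(right): (1, 5) facing N
[3] after back(2): (1, 3) facing N
[4] after back(4): (1, 0) facing N
no 3-step plan works, so 4 is optimal.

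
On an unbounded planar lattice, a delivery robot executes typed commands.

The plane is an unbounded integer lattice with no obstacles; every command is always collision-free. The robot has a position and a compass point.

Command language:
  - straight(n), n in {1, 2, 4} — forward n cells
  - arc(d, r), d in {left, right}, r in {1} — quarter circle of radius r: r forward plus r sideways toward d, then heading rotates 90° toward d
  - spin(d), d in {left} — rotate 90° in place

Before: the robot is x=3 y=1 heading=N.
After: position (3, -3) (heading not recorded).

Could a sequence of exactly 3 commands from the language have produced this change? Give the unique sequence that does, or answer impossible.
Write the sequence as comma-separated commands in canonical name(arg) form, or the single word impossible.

key: running straight(4) before spin(left) would end elsewhere — order is forced
t0: x=3 y=1 heading=N
t=1 spin(left) ⇒ x=3 y=1 heading=W
t=2 spin(left) ⇒ x=3 y=1 heading=S
t=3 straight(4) ⇒ x=3 y=-3 heading=S
all 216 alternatives checked — unique.

spin(left), spin(left), straight(4)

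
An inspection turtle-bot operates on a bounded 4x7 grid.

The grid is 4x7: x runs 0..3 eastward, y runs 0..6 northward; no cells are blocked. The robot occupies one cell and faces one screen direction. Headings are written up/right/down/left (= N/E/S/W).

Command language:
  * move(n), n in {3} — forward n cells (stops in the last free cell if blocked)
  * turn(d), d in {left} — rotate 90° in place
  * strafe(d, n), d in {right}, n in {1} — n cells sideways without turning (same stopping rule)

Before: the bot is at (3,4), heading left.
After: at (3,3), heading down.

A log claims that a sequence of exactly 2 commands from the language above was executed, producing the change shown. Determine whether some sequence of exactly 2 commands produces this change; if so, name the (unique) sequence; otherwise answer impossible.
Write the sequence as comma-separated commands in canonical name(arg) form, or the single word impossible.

no 2-step route produces this change.

impossible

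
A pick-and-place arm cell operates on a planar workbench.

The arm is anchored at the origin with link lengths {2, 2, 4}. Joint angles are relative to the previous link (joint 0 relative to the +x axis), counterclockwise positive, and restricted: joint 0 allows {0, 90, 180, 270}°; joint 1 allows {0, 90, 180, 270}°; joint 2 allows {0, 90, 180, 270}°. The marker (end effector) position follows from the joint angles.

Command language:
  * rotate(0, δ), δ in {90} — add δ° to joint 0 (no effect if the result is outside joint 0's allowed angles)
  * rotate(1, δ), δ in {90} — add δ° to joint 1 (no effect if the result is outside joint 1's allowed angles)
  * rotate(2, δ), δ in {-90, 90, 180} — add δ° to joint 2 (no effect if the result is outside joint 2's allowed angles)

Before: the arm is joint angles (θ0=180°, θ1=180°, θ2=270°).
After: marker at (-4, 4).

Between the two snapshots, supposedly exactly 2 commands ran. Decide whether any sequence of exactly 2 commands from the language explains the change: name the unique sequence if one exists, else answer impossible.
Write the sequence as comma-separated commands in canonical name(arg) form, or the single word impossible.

initial: joint angles (θ0=180°, θ1=180°, θ2=270°)
[1] after rotate(1, 90): joint angles (θ0=180°, θ1=270°, θ2=270°)
[2] after rotate(1, 90): joint angles (θ0=180°, θ1=0°, θ2=270°)
no other 2-command option fits: unique.

rotate(1, 90), rotate(1, 90)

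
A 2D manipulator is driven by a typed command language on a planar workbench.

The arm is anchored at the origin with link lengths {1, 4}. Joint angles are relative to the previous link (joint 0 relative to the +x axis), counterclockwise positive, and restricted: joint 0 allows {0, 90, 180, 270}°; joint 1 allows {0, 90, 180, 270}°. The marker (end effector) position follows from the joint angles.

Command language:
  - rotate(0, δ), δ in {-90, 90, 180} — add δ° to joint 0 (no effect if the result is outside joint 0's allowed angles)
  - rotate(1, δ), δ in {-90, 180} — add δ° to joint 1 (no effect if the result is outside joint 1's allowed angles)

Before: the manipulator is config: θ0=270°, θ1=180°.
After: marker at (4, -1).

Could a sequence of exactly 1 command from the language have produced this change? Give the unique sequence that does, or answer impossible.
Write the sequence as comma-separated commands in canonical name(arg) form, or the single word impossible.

rotate(1, -90)

t0: config: θ0=270°, θ1=180°
1. rotate(1, -90) → config: θ0=270°, θ1=90°
all 5 alternatives checked — unique.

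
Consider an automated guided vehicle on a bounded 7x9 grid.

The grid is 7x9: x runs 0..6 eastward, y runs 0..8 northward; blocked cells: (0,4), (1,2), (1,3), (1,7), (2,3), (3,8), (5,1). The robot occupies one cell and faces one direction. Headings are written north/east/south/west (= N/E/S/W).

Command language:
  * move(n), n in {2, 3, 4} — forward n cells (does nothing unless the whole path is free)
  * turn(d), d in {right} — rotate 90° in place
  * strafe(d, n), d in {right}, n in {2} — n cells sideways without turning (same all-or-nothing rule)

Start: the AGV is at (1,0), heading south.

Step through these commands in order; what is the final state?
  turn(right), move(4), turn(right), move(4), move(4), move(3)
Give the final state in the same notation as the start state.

start: at (1,0), heading south
1. turn(right) → at (1,0), heading west
2. move(4) → at (1,0), heading west
3. turn(right) → at (1,0), heading north
4. move(4) → at (1,0), heading north
5. move(4) → at (1,0), heading north
6. move(3) → at (1,0), heading north

at (1,0), heading north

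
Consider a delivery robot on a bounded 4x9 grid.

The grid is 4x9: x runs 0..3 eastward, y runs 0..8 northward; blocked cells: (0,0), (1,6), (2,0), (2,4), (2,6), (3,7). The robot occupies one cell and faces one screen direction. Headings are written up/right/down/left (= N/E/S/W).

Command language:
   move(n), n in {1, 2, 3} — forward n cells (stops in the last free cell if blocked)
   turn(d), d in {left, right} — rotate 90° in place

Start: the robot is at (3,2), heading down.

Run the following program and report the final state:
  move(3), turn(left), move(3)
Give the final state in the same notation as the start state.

from: at (3,2), heading down
step 1 (move(3)): at (3,0), heading down
step 2 (turn(left)): at (3,0), heading right
step 3 (move(3)): at (3,0), heading right

at (3,0), heading right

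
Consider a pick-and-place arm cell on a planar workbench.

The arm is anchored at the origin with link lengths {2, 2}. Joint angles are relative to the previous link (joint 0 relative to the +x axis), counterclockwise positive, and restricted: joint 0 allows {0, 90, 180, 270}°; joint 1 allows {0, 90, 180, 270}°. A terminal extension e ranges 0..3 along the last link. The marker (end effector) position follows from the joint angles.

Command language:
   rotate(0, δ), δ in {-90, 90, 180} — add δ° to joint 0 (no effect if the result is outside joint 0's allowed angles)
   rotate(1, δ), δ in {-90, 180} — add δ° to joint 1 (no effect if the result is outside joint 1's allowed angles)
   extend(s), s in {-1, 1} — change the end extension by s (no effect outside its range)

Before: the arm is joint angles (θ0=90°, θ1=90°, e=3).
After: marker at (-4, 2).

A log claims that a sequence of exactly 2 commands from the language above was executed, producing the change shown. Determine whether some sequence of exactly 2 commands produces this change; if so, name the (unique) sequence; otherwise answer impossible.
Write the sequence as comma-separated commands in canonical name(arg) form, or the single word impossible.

key: running extend(-1) before extend(1) would end elsewhere — order is forced
begin: joint angles (θ0=90°, θ1=90°, e=3)
[1] after extend(1): joint angles (θ0=90°, θ1=90°, e=3)
[2] after extend(-1): joint angles (θ0=90°, θ1=90°, e=2)
uniquely the one of 49 2-step routes that fits.

extend(1), extend(-1)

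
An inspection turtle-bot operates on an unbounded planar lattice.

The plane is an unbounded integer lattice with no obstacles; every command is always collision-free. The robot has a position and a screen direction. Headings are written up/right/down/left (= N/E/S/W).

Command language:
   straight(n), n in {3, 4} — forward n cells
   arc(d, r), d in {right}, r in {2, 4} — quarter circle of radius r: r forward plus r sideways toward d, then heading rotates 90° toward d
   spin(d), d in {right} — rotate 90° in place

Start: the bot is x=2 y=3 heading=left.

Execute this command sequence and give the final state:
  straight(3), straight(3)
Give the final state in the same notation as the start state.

initial: x=2 y=3 heading=left
[1] after straight(3): x=-1 y=3 heading=left
[2] after straight(3): x=-4 y=3 heading=left

x=-4 y=3 heading=left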